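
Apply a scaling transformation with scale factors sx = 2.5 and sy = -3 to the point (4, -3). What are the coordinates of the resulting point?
(10.0, 9)

Scaling matrix:
[[2.50, 0], [0, -3]]
Result: (4 × 2.5, -3 × -3) = (10.0, 9)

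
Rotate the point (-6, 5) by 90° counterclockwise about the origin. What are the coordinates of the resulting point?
(-5, -6)

Rotation matrix R(θ) = [[cos θ, -sin θ], [sin θ, cos θ]]; for θ = 90°:
R = [[0, -1], [1, 0]]
Result: R × [-6, 5]ᵀ = [0·-6 + (-1)·5, 1·-6 + (0)·5]ᵀ = (-5, -6)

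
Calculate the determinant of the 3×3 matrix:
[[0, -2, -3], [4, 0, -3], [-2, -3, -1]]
16

Expansion along first row:
det = 0·det([[0,-3],[-3,-1]]) - -2·det([[4,-3],[-2,-1]]) + -3·det([[4,0],[-2,-3]])
    = 0·(0·-1 - -3·-3) - -2·(4·-1 - -3·-2) + -3·(4·-3 - 0·-2)
    = 0·-9 - -2·-10 + -3·-12
    = 0 + -20 + 36 = 16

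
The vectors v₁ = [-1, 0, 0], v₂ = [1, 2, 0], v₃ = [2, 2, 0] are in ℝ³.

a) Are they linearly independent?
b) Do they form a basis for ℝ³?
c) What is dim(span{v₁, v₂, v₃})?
Not independent, not a basis, dim(span) = 2

Check whether v₃ can be written as a linear combination of v₁ and v₂.
v₃ = (-1)·v₁ + (1)·v₂ = [2, 2, 0], so the three vectors are linearly dependent.
Thus they do not form a basis for ℝ³, and dim(span{v₁, v₂, v₃}) = 2 (spanned by v₁ and v₂).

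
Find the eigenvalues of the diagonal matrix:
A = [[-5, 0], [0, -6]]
λ₁ = -5, λ₂ = -6

The characteristic polynomial of A is det(A - λI) = (-5 - λ)(-6 - λ) = 0.
The roots are λ = -5 and λ = -6, so the eigenvalues are the diagonal entries.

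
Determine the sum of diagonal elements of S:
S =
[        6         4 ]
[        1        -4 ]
tr(S) = 6 - 4 = 2

The trace of a square matrix is the sum of its diagonal entries.
Diagonal entries of S: S[0][0] = 6, S[1][1] = -4.
tr(S) = 6 - 4 = 2.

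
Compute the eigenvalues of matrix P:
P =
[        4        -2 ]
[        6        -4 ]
λ = -2, 2

Solve det(P - λI) = 0. For a 2×2 matrix the characteristic equation is λ² - (trace)λ + det = 0.
trace(P) = a + d = 4 - 4 = 0.
det(P) = a*d - b*c = (4)*(-4) - (-2)*(6) = -16 + 12 = -4.
Characteristic equation: λ² - (0)λ + (-4) = 0.
Discriminant = (0)² - 4*(-4) = 0 + 16 = 16.
λ = (0 ± √16) / 2 = (0 ± 4) / 2 = -2, 2.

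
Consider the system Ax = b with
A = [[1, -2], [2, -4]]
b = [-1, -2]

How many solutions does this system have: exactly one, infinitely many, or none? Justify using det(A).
Infinitely many solutions

det(A) = (1)*(-4) - (-2)*(2) = 0, so A is singular (column 2 is -2 times column 1).
b = [-1, -2] = -1 * column 1 of A, so b lies in the column space of A.
A singular matrix whose right-hand side is in its column space gives a 1-parameter family of solutions — infinitely many.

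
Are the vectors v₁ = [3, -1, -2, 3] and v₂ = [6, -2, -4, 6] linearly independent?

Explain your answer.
No, linearly dependent (v₂ = 2·v₁)

Check whether there is a scalar k with v₂ = k·v₁.
Comparing components, k = 2 satisfies 2·[3, -1, -2, 3] = [6, -2, -4, 6].
Since v₂ is a scalar multiple of v₁, the two vectors are linearly dependent.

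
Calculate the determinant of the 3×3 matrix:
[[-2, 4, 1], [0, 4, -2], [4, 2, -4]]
-24

Expansion along first row:
det = -2·det([[4,-2],[2,-4]]) - 4·det([[0,-2],[4,-4]]) + 1·det([[0,4],[4,2]])
    = -2·(4·-4 - -2·2) - 4·(0·-4 - -2·4) + 1·(0·2 - 4·4)
    = -2·-12 - 4·8 + 1·-16
    = 24 + -32 + -16 = -24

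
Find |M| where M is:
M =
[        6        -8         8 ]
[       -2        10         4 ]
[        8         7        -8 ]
det(M) = -1528

Expand along row 0 (cofactor expansion): det(M) = a*(e*i - f*h) - b*(d*i - f*g) + c*(d*h - e*g), where the 3×3 is [[a, b, c], [d, e, f], [g, h, i]].
Minor M_00 = (10)*(-8) - (4)*(7) = -80 - 28 = -108.
Minor M_01 = (-2)*(-8) - (4)*(8) = 16 - 32 = -16.
Minor M_02 = (-2)*(7) - (10)*(8) = -14 - 80 = -94.
det(M) = (6)*(-108) - (-8)*(-16) + (8)*(-94) = -648 - 128 - 752 = -1528.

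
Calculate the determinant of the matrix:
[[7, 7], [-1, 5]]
42

For a 2×2 matrix [[a, b], [c, d]], det = ad - bc
det = (7)(5) - (7)(-1) = 35 - -7 = 42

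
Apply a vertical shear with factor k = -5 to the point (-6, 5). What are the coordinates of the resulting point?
(-6, 35)

Shear matrix for vertical shear with factor k = -5:
[[1, 0], [-5, 1]]
Result: (-6, 5) → (-6, 35)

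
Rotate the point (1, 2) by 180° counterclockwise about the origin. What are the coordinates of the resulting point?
(-1, -2)

Rotation matrix R(θ) = [[cos θ, -sin θ], [sin θ, cos θ]]; for θ = 180°:
R = [[-1, 0], [0, -1]]
Result: R × [1, 2]ᵀ = [-1·1 + (0)·2, 0·1 + (-1)·2]ᵀ = (-1, -2)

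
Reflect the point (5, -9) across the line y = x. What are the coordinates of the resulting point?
(-9, 5)

Reflection across line y = x: (5, -9) → (-9, 5)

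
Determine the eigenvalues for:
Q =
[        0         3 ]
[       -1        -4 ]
λ = -3, -1

Solve det(Q - λI) = 0. For a 2×2 matrix the characteristic equation is λ² - (trace)λ + det = 0.
trace(Q) = a + d = 0 - 4 = -4.
det(Q) = a*d - b*c = (0)*(-4) - (3)*(-1) = 0 + 3 = 3.
Characteristic equation: λ² - (-4)λ + (3) = 0.
Discriminant = (-4)² - 4*(3) = 16 - 12 = 4.
λ = (-4 ± √4) / 2 = (-4 ± 2) / 2 = -3, -1.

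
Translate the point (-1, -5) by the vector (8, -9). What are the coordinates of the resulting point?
(7, -14)

Translation by (8, -9):
x' = -1 + 8 = 7
y' = -5 + -9 = -14
Homogeneous matrix: [[1, 0, 8], [0, 1, -9], [0, 0, 1]]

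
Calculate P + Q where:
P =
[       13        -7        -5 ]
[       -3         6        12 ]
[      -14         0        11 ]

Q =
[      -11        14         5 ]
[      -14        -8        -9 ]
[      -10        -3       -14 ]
P + Q =
[        2         7         0 ]
[      -17        -2         3 ]
[      -24        -3        -3 ]

Matrix addition is elementwise: (P+Q)[i][j] = P[i][j] + Q[i][j].
  (P+Q)[0][0] = (13) + (-11) = 2
  (P+Q)[0][1] = (-7) + (14) = 7
  (P+Q)[0][2] = (-5) + (5) = 0
  (P+Q)[1][0] = (-3) + (-14) = -17
  (P+Q)[1][1] = (6) + (-8) = -2
  (P+Q)[1][2] = (12) + (-9) = 3
  (P+Q)[2][0] = (-14) + (-10) = -24
  (P+Q)[2][1] = (0) + (-3) = -3
  (P+Q)[2][2] = (11) + (-14) = -3
P + Q =
[        2         7         0 ]
[      -17        -2         3 ]
[      -24        -3        -3 ]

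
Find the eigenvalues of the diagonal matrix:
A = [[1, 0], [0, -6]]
λ₁ = 1, λ₂ = -6

The characteristic polynomial of A is det(A - λI) = (1 - λ)(-6 - λ) = 0.
The roots are λ = 1 and λ = -6, so the eigenvalues are the diagonal entries.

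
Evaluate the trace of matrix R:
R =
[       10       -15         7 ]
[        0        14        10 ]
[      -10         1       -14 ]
tr(R) = 10 + 14 - 14 = 10

The trace of a square matrix is the sum of its diagonal entries.
Diagonal entries of R: R[0][0] = 10, R[1][1] = 14, R[2][2] = -14.
tr(R) = 10 + 14 - 14 = 10.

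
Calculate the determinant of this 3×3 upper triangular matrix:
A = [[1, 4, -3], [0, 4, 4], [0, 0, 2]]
8

The determinant of a triangular matrix is the product of its diagonal entries (the off-diagonal entries above the diagonal do not affect it).
det(A) = (1) * (4) * (2) = 8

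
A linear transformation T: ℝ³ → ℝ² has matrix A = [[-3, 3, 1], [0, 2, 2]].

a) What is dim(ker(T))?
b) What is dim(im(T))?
dim(ker) = 1, dim(im) = 2

The two rows are not scalar multiples of one another (no single k satisfies row 2 = k × row 1), so they are linearly independent.
Thus rank(A) = 2.
dim(im(T)) = rank(A) = 2.
By the rank-nullity theorem applied to T: ℝ³ → ℝ², rank(A) + nullity(A) = 3 (the domain dimension), so dim(ker(T)) = 3 - 2 = 1.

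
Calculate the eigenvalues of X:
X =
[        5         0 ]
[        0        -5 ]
λ = -5, 5

Solve det(X - λI) = 0. For a 2×2 matrix the characteristic equation is λ² - (trace)λ + det = 0.
trace(X) = a + d = 5 - 5 = 0.
det(X) = a*d - b*c = (5)*(-5) - (0)*(0) = -25 - 0 = -25.
Characteristic equation: λ² - (0)λ + (-25) = 0.
Discriminant = (0)² - 4*(-25) = 0 + 100 = 100.
λ = (0 ± √100) / 2 = (0 ± 10) / 2 = -5, 5.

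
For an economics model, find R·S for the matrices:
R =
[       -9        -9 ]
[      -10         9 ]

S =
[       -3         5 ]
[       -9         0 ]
RS =
[      108       -45 ]
[      -51       -50 ]

Matrix multiplication: (RS)[i][j] = sum over k of R[i][k] * S[k][j].
  (RS)[0][0] = (-9)*(-3) + (-9)*(-9) = 108
  (RS)[0][1] = (-9)*(5) + (-9)*(0) = -45
  (RS)[1][0] = (-10)*(-3) + (9)*(-9) = -51
  (RS)[1][1] = (-10)*(5) + (9)*(0) = -50
RS =
[      108       -45 ]
[      -51       -50 ]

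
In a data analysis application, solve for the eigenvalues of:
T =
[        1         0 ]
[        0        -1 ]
λ = -1, 1

Solve det(T - λI) = 0. For a 2×2 matrix the characteristic equation is λ² - (trace)λ + det = 0.
trace(T) = a + d = 1 - 1 = 0.
det(T) = a*d - b*c = (1)*(-1) - (0)*(0) = -1 - 0 = -1.
Characteristic equation: λ² - (0)λ + (-1) = 0.
Discriminant = (0)² - 4*(-1) = 0 + 4 = 4.
λ = (0 ± √4) / 2 = (0 ± 2) / 2 = -1, 1.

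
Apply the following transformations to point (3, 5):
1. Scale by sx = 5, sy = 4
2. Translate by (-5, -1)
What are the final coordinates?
(10, 19)

Step 1: Scale (3, 5) by (sx, sy) = (5, 4) → (15, 20)
Step 2: Translate by (-5, -1) → (10, 19)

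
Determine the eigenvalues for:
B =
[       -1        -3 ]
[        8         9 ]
λ = 3, 5

Solve det(B - λI) = 0. For a 2×2 matrix the characteristic equation is λ² - (trace)λ + det = 0.
trace(B) = a + d = -1 + 9 = 8.
det(B) = a*d - b*c = (-1)*(9) - (-3)*(8) = -9 + 24 = 15.
Characteristic equation: λ² - (8)λ + (15) = 0.
Discriminant = (8)² - 4*(15) = 64 - 60 = 4.
λ = (8 ± √4) / 2 = (8 ± 2) / 2 = 3, 5.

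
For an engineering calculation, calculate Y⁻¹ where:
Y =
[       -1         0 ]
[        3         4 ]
det(Y) = -4
Y⁻¹ =
[       -1         0 ]
[      3/4       1/4 ]

For a 2×2 matrix Y = [[a, b], [c, d]] with det(Y) ≠ 0, Y⁻¹ = (1/det(Y)) * [[d, -b], [-c, a]].
det(Y) = (-1)*(4) - (0)*(3) = -4 - 0 = -4.
Y⁻¹ = (1/-4) * [[4, 0], [-3, -1]].
Dividing each entry by -4 and reducing:
Y⁻¹ =
[       -1         0 ]
[      3/4       1/4 ]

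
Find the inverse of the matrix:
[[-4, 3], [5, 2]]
[[-2/23, 3/23], [5/23, 4/23]]

For [[a,b],[c,d]], inverse = (1/det)·[[d,-b],[-c,a]]
det = -4·2 - 3·5 = -23
Inverse = (1/-23)·[[2, -3], [-5, -4]]
        = [[-2/23, 3/23], [5/23, 4/23]]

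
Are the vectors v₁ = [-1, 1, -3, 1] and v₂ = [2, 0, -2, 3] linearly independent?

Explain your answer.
Yes, linearly independent

Two vectors are linearly dependent iff one is a scalar multiple of the other.
No single scalar k satisfies v₂ = k·v₁ (the ratios of corresponding entries disagree), so v₁ and v₂ are linearly independent.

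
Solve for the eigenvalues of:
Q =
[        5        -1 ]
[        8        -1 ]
λ = 1, 3

Solve det(Q - λI) = 0. For a 2×2 matrix the characteristic equation is λ² - (trace)λ + det = 0.
trace(Q) = a + d = 5 - 1 = 4.
det(Q) = a*d - b*c = (5)*(-1) - (-1)*(8) = -5 + 8 = 3.
Characteristic equation: λ² - (4)λ + (3) = 0.
Discriminant = (4)² - 4*(3) = 16 - 12 = 4.
λ = (4 ± √4) / 2 = (4 ± 2) / 2 = 1, 3.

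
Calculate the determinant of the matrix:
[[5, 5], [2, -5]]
-35

For a 2×2 matrix [[a, b], [c, d]], det = ad - bc
det = (5)(-5) - (5)(2) = -25 - 10 = -35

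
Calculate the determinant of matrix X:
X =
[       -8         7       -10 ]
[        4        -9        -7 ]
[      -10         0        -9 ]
det(X) = 994

Expand along row 0 (cofactor expansion): det(X) = a*(e*i - f*h) - b*(d*i - f*g) + c*(d*h - e*g), where the 3×3 is [[a, b, c], [d, e, f], [g, h, i]].
Minor M_00 = (-9)*(-9) - (-7)*(0) = 81 - 0 = 81.
Minor M_01 = (4)*(-9) - (-7)*(-10) = -36 - 70 = -106.
Minor M_02 = (4)*(0) - (-9)*(-10) = 0 - 90 = -90.
det(X) = (-8)*(81) - (7)*(-106) + (-10)*(-90) = -648 + 742 + 900 = 994.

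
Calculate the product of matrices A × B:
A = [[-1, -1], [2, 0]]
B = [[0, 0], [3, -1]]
[[-3, 1], [0, 0]]

Matrix multiplication:
C[0][0] = -1×0 + -1×3 = -3
C[0][1] = -1×0 + -1×-1 = 1
C[1][0] = 2×0 + 0×3 = 0
C[1][1] = 2×0 + 0×-1 = 0
Result: [[-3, 1], [0, 0]]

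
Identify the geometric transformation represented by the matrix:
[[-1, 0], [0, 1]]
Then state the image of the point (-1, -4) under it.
reflection across the y-axis; image of (-1, -4) is (1, -4)

This is a symmetric orthogonal matrix with determinant -1, which characterizes a reflection in ℝ².
The matrix [[-1, 0], [0, 1]] represents: reflection across the y-axis.
Applying it to (-1, -4): [-1·-1 + 0·-4, 0·-1 + 1·-4] = (1, -4).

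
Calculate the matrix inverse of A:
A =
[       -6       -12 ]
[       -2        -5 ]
det(A) = 6
A⁻¹ =
[     -5/6         2 ]
[      1/3        -1 ]

For a 2×2 matrix A = [[a, b], [c, d]] with det(A) ≠ 0, A⁻¹ = (1/det(A)) * [[d, -b], [-c, a]].
det(A) = (-6)*(-5) - (-12)*(-2) = 30 - 24 = 6.
A⁻¹ = (1/6) * [[-5, 12], [2, -6]].
Dividing each entry by 6 and reducing:
A⁻¹ =
[     -5/6         2 ]
[      1/3        -1 ]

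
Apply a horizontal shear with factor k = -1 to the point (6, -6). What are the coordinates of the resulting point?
(12, -6)

Shear matrix for horizontal shear with factor k = -1:
[[1, -1], [0, 1]]
Result: (6, -6) → (12, -6)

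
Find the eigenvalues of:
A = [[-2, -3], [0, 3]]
λ = -2, 3

Solve det(A - λI) = 0. For a 2×2 matrix this is λ² - (trace)λ + det = 0.
trace(A) = -2 + 3 = 1.
det(A) = (-2)*(3) - (-3)*(0) = -6 - 0 = -6.
Characteristic equation: λ² - (1)λ + (-6) = 0.
Discriminant: (1)² - 4*(-6) = 1 + 24 = 25.
Roots: λ = (1 ± √25) / 2 = -2, 3.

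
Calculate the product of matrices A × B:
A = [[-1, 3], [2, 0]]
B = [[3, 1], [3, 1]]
[[6, 2], [6, 2]]

Matrix multiplication:
C[0][0] = -1×3 + 3×3 = 6
C[0][1] = -1×1 + 3×1 = 2
C[1][0] = 2×3 + 0×3 = 6
C[1][1] = 2×1 + 0×1 = 2
Result: [[6, 2], [6, 2]]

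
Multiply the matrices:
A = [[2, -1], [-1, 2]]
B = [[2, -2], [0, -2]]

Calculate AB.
[[4, -2], [-2, -2]]

Each entry (i,j) of AB = sum over k of A[i][k]*B[k][j].
(AB)[0][0] = (2)*(2) + (-1)*(0) = 4
(AB)[0][1] = (2)*(-2) + (-1)*(-2) = -2
(AB)[1][0] = (-1)*(2) + (2)*(0) = -2
(AB)[1][1] = (-1)*(-2) + (2)*(-2) = -2
AB = [[4, -2], [-2, -2]]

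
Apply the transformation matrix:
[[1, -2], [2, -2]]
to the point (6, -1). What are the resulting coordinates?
(8, 14)

Matrix multiplication:
[[1, -2], [2, -2]] × [6, -1]ᵀ
= [1×6 + -2×-1, 2×6 + -2×-1]ᵀ
= [8.0000, 14.0000]ᵀ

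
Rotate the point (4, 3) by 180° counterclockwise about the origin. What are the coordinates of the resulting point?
(-4, -3)

Rotation matrix R(θ) = [[cos θ, -sin θ], [sin θ, cos θ]]; for θ = 180°:
R = [[-1, 0], [0, -1]]
Result: R × [4, 3]ᵀ = [-1·4 + (0)·3, 0·4 + (-1)·3]ᵀ = (-4, -3)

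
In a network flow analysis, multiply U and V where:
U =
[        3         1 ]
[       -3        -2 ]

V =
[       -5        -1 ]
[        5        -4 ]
UV =
[      -10        -7 ]
[        5        11 ]

Matrix multiplication: (UV)[i][j] = sum over k of U[i][k] * V[k][j].
  (UV)[0][0] = (3)*(-5) + (1)*(5) = -10
  (UV)[0][1] = (3)*(-1) + (1)*(-4) = -7
  (UV)[1][0] = (-3)*(-5) + (-2)*(5) = 5
  (UV)[1][1] = (-3)*(-1) + (-2)*(-4) = 11
UV =
[      -10        -7 ]
[        5        11 ]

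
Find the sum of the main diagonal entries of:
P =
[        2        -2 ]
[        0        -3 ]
tr(P) = 2 - 3 = -1

The trace of a square matrix is the sum of its diagonal entries.
Diagonal entries of P: P[0][0] = 2, P[1][1] = -3.
tr(P) = 2 - 3 = -1.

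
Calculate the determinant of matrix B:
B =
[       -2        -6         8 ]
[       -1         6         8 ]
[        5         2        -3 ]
det(B) = -410

Expand along row 0 (cofactor expansion): det(B) = a*(e*i - f*h) - b*(d*i - f*g) + c*(d*h - e*g), where the 3×3 is [[a, b, c], [d, e, f], [g, h, i]].
Minor M_00 = (6)*(-3) - (8)*(2) = -18 - 16 = -34.
Minor M_01 = (-1)*(-3) - (8)*(5) = 3 - 40 = -37.
Minor M_02 = (-1)*(2) - (6)*(5) = -2 - 30 = -32.
det(B) = (-2)*(-34) - (-6)*(-37) + (8)*(-32) = 68 - 222 - 256 = -410.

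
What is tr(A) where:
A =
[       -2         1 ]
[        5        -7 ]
tr(A) = -2 - 7 = -9

The trace of a square matrix is the sum of its diagonal entries.
Diagonal entries of A: A[0][0] = -2, A[1][1] = -7.
tr(A) = -2 - 7 = -9.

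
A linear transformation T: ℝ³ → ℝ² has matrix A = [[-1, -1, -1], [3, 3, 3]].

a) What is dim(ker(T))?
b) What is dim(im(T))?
dim(ker) = 2, dim(im) = 1

Observe that row 2 = -3 × row 1 (so the rows are linearly dependent).
Thus rank(A) = 1 (only one linearly independent row).
dim(im(T)) = rank(A) = 1.
By the rank-nullity theorem applied to T: ℝ³ → ℝ², rank(A) + nullity(A) = 3 (the domain dimension), so dim(ker(T)) = 3 - 1 = 2.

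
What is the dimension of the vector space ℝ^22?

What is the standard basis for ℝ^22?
Dimension = 22; standard basis = {e_1, e_2, e_3, …, e_22}

ℝ^22 is the space of 22-tuples of real numbers; its dimension is 22.
The standard basis consists of 22 vectors: e_1, e_2, e_3, …, e_22, where e_i is the vector with 1 in position i and 0 elsewhere.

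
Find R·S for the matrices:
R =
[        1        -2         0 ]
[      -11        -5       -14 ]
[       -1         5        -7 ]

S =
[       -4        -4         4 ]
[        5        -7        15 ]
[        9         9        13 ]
RS =
[      -14        10       -26 ]
[     -107       -47      -301 ]
[      -34       -94       -20 ]

Matrix multiplication: (RS)[i][j] = sum over k of R[i][k] * S[k][j].
  (RS)[0][0] = (1)*(-4) + (-2)*(5) + (0)*(9) = -14
  (RS)[0][1] = (1)*(-4) + (-2)*(-7) + (0)*(9) = 10
  (RS)[0][2] = (1)*(4) + (-2)*(15) + (0)*(13) = -26
  (RS)[1][0] = (-11)*(-4) + (-5)*(5) + (-14)*(9) = -107
  (RS)[1][1] = (-11)*(-4) + (-5)*(-7) + (-14)*(9) = -47
  (RS)[1][2] = (-11)*(4) + (-5)*(15) + (-14)*(13) = -301
  (RS)[2][0] = (-1)*(-4) + (5)*(5) + (-7)*(9) = -34
  (RS)[2][1] = (-1)*(-4) + (5)*(-7) + (-7)*(9) = -94
  (RS)[2][2] = (-1)*(4) + (5)*(15) + (-7)*(13) = -20
RS =
[      -14        10       -26 ]
[     -107       -47      -301 ]
[      -34       -94       -20 ]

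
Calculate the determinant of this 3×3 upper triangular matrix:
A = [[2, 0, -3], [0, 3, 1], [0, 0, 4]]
24

The determinant of a triangular matrix is the product of its diagonal entries (the off-diagonal entries above the diagonal do not affect it).
det(A) = (2) * (3) * (4) = 24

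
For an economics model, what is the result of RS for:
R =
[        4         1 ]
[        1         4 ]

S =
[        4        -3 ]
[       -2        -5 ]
RS =
[       14       -17 ]
[       -4       -23 ]

Matrix multiplication: (RS)[i][j] = sum over k of R[i][k] * S[k][j].
  (RS)[0][0] = (4)*(4) + (1)*(-2) = 14
  (RS)[0][1] = (4)*(-3) + (1)*(-5) = -17
  (RS)[1][0] = (1)*(4) + (4)*(-2) = -4
  (RS)[1][1] = (1)*(-3) + (4)*(-5) = -23
RS =
[       14       -17 ]
[       -4       -23 ]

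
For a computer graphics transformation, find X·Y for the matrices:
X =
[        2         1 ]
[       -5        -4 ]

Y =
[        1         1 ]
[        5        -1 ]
XY =
[        7         1 ]
[      -25        -1 ]

Matrix multiplication: (XY)[i][j] = sum over k of X[i][k] * Y[k][j].
  (XY)[0][0] = (2)*(1) + (1)*(5) = 7
  (XY)[0][1] = (2)*(1) + (1)*(-1) = 1
  (XY)[1][0] = (-5)*(1) + (-4)*(5) = -25
  (XY)[1][1] = (-5)*(1) + (-4)*(-1) = -1
XY =
[        7         1 ]
[      -25        -1 ]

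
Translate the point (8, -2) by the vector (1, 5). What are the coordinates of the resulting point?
(9, 3)

Translation by (1, 5):
x' = 8 + 1 = 9
y' = -2 + 5 = 3
Homogeneous matrix: [[1, 0, 1], [0, 1, 5], [0, 0, 1]]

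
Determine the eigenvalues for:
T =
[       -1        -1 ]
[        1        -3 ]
λ = -2, -2

Solve det(T - λI) = 0. For a 2×2 matrix the characteristic equation is λ² - (trace)λ + det = 0.
trace(T) = a + d = -1 - 3 = -4.
det(T) = a*d - b*c = (-1)*(-3) - (-1)*(1) = 3 + 1 = 4.
Characteristic equation: λ² - (-4)λ + (4) = 0.
Discriminant = (-4)² - 4*(4) = 16 - 16 = 0.
λ = (-4 ± √0) / 2 = (-4 ± 0) / 2 = -2, -2.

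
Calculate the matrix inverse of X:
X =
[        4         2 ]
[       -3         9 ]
det(X) = 42
X⁻¹ =
[     3/14     -1/21 ]
[     1/14      2/21 ]

For a 2×2 matrix X = [[a, b], [c, d]] with det(X) ≠ 0, X⁻¹ = (1/det(X)) * [[d, -b], [-c, a]].
det(X) = (4)*(9) - (2)*(-3) = 36 + 6 = 42.
X⁻¹ = (1/42) * [[9, -2], [3, 4]].
Dividing each entry by 42 and reducing:
X⁻¹ =
[     3/14     -1/21 ]
[     1/14      2/21 ]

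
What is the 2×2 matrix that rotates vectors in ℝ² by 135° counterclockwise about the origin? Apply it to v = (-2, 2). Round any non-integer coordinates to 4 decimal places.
R = [[-√2/2, -√2/2], [√2/2, -√2/2]]; R·v = (0.0000, -2.8284)

A counterclockwise rotation by angle θ in ℝ² has matrix R(θ) = [[cos θ, -sin θ], [sin θ, cos θ]].
For θ = 135°: cos θ = -√2/2, sin θ = √2/2.
R(135°) = [[-√2/2, -√2/2], [√2/2, -√2/2]].
R·v = [-√2/2·-2 + (-√2/2)·2, √2/2·-2 + -√2/2·2] = (0.0000, -2.8284).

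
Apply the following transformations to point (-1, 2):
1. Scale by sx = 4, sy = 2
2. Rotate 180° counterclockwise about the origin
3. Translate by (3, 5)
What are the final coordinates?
(7, 1)

Step 1: Scale → (-4, 4)
Step 2: Rotate 180° → (4, -4)
Step 3: Translate → (7, 1)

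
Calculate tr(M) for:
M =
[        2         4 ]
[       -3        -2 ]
tr(M) = 2 - 2 = 0

The trace of a square matrix is the sum of its diagonal entries.
Diagonal entries of M: M[0][0] = 2, M[1][1] = -2.
tr(M) = 2 - 2 = 0.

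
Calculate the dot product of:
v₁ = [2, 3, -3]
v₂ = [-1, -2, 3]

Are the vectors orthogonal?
-17, No

The dot product is the sum of products of corresponding components.
v₁·v₂ = (2)*(-1) + (3)*(-2) + (-3)*(3) = -2 - 6 - 9 = -17.
Two vectors are orthogonal iff their dot product is 0; here the dot product is -17, so the vectors are not orthogonal.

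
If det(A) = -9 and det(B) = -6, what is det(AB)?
54

Use the multiplicative property of determinants: det(AB) = det(A)*det(B).
det(AB) = (-9)*(-6) = 54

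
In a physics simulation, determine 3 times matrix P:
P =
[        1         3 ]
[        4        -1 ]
3P =
[        3         9 ]
[       12        -3 ]

Scalar multiplication is elementwise: (3P)[i][j] = 3 * P[i][j].
  (3P)[0][0] = 3 * (1) = 3
  (3P)[0][1] = 3 * (3) = 9
  (3P)[1][0] = 3 * (4) = 12
  (3P)[1][1] = 3 * (-1) = -3
3P =
[        3         9 ]
[       12        -3 ]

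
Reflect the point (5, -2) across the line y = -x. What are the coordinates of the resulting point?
(2, -5)

Reflection across line y = -x: (5, -2) → (2, -5)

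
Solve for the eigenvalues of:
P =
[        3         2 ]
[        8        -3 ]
λ = -5, 5

Solve det(P - λI) = 0. For a 2×2 matrix the characteristic equation is λ² - (trace)λ + det = 0.
trace(P) = a + d = 3 - 3 = 0.
det(P) = a*d - b*c = (3)*(-3) - (2)*(8) = -9 - 16 = -25.
Characteristic equation: λ² - (0)λ + (-25) = 0.
Discriminant = (0)² - 4*(-25) = 0 + 100 = 100.
λ = (0 ± √100) / 2 = (0 ± 10) / 2 = -5, 5.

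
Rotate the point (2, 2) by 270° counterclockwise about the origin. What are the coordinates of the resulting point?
(2, -2)

Rotation matrix R(θ) = [[cos θ, -sin θ], [sin θ, cos θ]]; for θ = 270°:
R = [[0, 1], [-1, 0]]
Result: R × [2, 2]ᵀ = [0·2 + (1)·2, -1·2 + (0)·2]ᵀ = (2, -2)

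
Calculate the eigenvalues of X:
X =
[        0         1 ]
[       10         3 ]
λ = -2, 5

Solve det(X - λI) = 0. For a 2×2 matrix the characteristic equation is λ² - (trace)λ + det = 0.
trace(X) = a + d = 0 + 3 = 3.
det(X) = a*d - b*c = (0)*(3) - (1)*(10) = 0 - 10 = -10.
Characteristic equation: λ² - (3)λ + (-10) = 0.
Discriminant = (3)² - 4*(-10) = 9 + 40 = 49.
λ = (3 ± √49) / 2 = (3 ± 7) / 2 = -2, 5.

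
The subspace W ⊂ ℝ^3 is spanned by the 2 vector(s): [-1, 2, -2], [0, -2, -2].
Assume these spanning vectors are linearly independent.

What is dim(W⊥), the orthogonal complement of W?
dim(W⊥) = 1

For any subspace W of ℝ^n, dim(W) + dim(W⊥) = n (the whole-space dimension).
Here the given 2 vectors are linearly independent, so dim(W) = 2.
Thus dim(W⊥) = n - dim(W) = 3 - 2 = 1.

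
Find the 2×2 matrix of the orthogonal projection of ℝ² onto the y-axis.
[[0, 0], [0, 1]]

The orthogonal projection onto the line spanned by a nonzero vector u = (a, b) has matrix P = (u uᵀ) / (uᵀ u) = (1/(a² + b²)) · [[a², ab], [ab, b²]].
Here u = (0, 1), so a² + b² = 0 + 1 = 1.
P = (1/1) · [[0, 0], [0, 1]] = [[0, 0], [0, 1]].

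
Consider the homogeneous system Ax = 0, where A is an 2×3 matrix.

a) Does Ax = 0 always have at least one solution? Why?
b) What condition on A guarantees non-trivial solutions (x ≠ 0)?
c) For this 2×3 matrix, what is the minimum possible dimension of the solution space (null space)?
a) Yes, x = 0 is always a solution. b) When A has linearly dependent columns (rank < n). c) Minimum nullity = 1.

a) x = 0 satisfies A·0 = 0, so the zero vector is always a solution.
b) Non-trivial solutions exist iff the columns of A are linearly dependent, equivalently rank(A) < n (the number of columns).
c) By rank-nullity, rank(A) + nullity(A) = n = 3. Since A has only 2 rows, rank(A) ≤ 2, so nullity(A) ≥ 3 - 2 = 1.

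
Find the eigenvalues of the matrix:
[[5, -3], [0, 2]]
λ = 2 and λ = 5

Characteristic equation: det(A - λI) = 0
λ² - (trace)λ + (det) = 0
λ² - (7)λ + (10) = 0
λ² - 7λ + 10 = 0
Solving: λ = 2, 5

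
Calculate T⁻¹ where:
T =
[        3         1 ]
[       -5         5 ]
det(T) = 20
T⁻¹ =
[      1/4     -1/20 ]
[      1/4      3/20 ]

For a 2×2 matrix T = [[a, b], [c, d]] with det(T) ≠ 0, T⁻¹ = (1/det(T)) * [[d, -b], [-c, a]].
det(T) = (3)*(5) - (1)*(-5) = 15 + 5 = 20.
T⁻¹ = (1/20) * [[5, -1], [5, 3]].
Dividing each entry by 20 and reducing:
T⁻¹ =
[      1/4     -1/20 ]
[      1/4      3/20 ]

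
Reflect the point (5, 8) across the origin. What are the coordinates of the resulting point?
(-5, -8)

Reflection across origin: (5, 8) → (-5, -8)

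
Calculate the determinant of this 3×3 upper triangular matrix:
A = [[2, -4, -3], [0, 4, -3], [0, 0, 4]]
32

The determinant of a triangular matrix is the product of its diagonal entries (the off-diagonal entries above the diagonal do not affect it).
det(A) = (2) * (4) * (4) = 32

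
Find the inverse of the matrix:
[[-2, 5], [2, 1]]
[[-1/12, 5/12], [1/6, 1/6]]

For [[a,b],[c,d]], inverse = (1/det)·[[d,-b],[-c,a]]
det = -2·1 - 5·2 = -12
Inverse = (1/-12)·[[1, -5], [-2, -2]]
        = [[-1/12, 5/12], [1/6, 1/6]]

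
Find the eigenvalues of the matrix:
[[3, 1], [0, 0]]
λ = 0 and λ = 3

Characteristic equation: det(A - λI) = 0
λ² - (trace)λ + (det) = 0
λ² - (3)λ + (0) = 0
λ² - 3λ + 0 = 0
Solving: λ = 0, 3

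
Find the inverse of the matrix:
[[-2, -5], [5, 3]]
[[3/19, 5/19], [-5/19, -2/19]]

For [[a,b],[c,d]], inverse = (1/det)·[[d,-b],[-c,a]]
det = -2·3 - -5·5 = 19
Inverse = (1/19)·[[3, 5], [-5, -2]]
        = [[3/19, 5/19], [-5/19, -2/19]]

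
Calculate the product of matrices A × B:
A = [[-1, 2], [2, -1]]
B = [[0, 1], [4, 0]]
[[8, -1], [-4, 2]]

Matrix multiplication:
C[0][0] = -1×0 + 2×4 = 8
C[0][1] = -1×1 + 2×0 = -1
C[1][0] = 2×0 + -1×4 = -4
C[1][1] = 2×1 + -1×0 = 2
Result: [[8, -1], [-4, 2]]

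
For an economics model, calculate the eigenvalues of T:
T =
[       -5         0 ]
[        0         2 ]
λ = -5, 2

Solve det(T - λI) = 0. For a 2×2 matrix the characteristic equation is λ² - (trace)λ + det = 0.
trace(T) = a + d = -5 + 2 = -3.
det(T) = a*d - b*c = (-5)*(2) - (0)*(0) = -10 - 0 = -10.
Characteristic equation: λ² - (-3)λ + (-10) = 0.
Discriminant = (-3)² - 4*(-10) = 9 + 40 = 49.
λ = (-3 ± √49) / 2 = (-3 ± 7) / 2 = -5, 2.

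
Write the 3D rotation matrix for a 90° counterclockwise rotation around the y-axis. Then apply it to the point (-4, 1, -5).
R = [[0, 0, 1], [0, 1, 0], [-1, 0, 0]]; R·(-4, 1, -5) = (-5, 1, 4)

Rotation matrix for 90° around y-axis:
cos(90°) = 0, sin(90°) = 1
R = [[0, 0, 1], [0, 1, 0], [-1, 0, 0]]
Apply to (-4, 1, -5): R·[-4, 1, -5]ᵀ = (-5, 1, 4)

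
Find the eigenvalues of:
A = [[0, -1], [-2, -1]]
λ = -2, 1

Solve det(A - λI) = 0. For a 2×2 matrix this is λ² - (trace)λ + det = 0.
trace(A) = 0 - 1 = -1.
det(A) = (0)*(-1) - (-1)*(-2) = 0 - 2 = -2.
Characteristic equation: λ² - (-1)λ + (-2) = 0.
Discriminant: (-1)² - 4*(-2) = 1 + 8 = 9.
Roots: λ = (-1 ± √9) / 2 = -2, 1.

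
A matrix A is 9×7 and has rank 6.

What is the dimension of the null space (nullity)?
1

The rank-nullity theorem for an m×n matrix states:
rank(A) + nullity(A) = n (the number of columns).
Here n = 7 and rank(A) = 6, so nullity(A) = 7 - 6 = 1.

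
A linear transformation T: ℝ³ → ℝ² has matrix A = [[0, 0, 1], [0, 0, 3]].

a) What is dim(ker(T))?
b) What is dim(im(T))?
dim(ker) = 2, dim(im) = 1

Observe that row 2 = 3 × row 1 (so the rows are linearly dependent).
Thus rank(A) = 1 (only one linearly independent row).
dim(im(T)) = rank(A) = 1.
By the rank-nullity theorem applied to T: ℝ³ → ℝ², rank(A) + nullity(A) = 3 (the domain dimension), so dim(ker(T)) = 3 - 1 = 2.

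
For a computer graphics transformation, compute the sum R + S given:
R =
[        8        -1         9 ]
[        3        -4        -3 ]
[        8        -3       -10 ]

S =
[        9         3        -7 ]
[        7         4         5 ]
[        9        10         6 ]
R + S =
[       17         2         2 ]
[       10         0         2 ]
[       17         7        -4 ]

Matrix addition is elementwise: (R+S)[i][j] = R[i][j] + S[i][j].
  (R+S)[0][0] = (8) + (9) = 17
  (R+S)[0][1] = (-1) + (3) = 2
  (R+S)[0][2] = (9) + (-7) = 2
  (R+S)[1][0] = (3) + (7) = 10
  (R+S)[1][1] = (-4) + (4) = 0
  (R+S)[1][2] = (-3) + (5) = 2
  (R+S)[2][0] = (8) + (9) = 17
  (R+S)[2][1] = (-3) + (10) = 7
  (R+S)[2][2] = (-10) + (6) = -4
R + S =
[       17         2         2 ]
[       10         0         2 ]
[       17         7        -4 ]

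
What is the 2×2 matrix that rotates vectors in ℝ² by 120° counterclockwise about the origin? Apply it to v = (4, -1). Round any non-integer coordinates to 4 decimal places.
R = [[-1/2, -√3/2], [√3/2, -1/2]]; R·v = (-1.1340, 3.9641)

A counterclockwise rotation by angle θ in ℝ² has matrix R(θ) = [[cos θ, -sin θ], [sin θ, cos θ]].
For θ = 120°: cos θ = -1/2, sin θ = √3/2.
R(120°) = [[-1/2, -√3/2], [√3/2, -1/2]].
R·v = [-1/2·4 + (-√3/2)·-1, √3/2·4 + -1/2·-1] = (-1.1340, 3.9641).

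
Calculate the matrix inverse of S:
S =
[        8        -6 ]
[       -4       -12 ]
det(S) = -120
S⁻¹ =
[     1/10     -1/20 ]
[    -1/30     -1/15 ]

For a 2×2 matrix S = [[a, b], [c, d]] with det(S) ≠ 0, S⁻¹ = (1/det(S)) * [[d, -b], [-c, a]].
det(S) = (8)*(-12) - (-6)*(-4) = -96 - 24 = -120.
S⁻¹ = (1/-120) * [[-12, 6], [4, 8]].
Dividing each entry by -120 and reducing:
S⁻¹ =
[     1/10     -1/20 ]
[    -1/30     -1/15 ]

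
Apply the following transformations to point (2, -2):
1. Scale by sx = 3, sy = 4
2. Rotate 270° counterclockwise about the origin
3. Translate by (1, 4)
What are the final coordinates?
(-7, -2)

Step 1: Scale → (6, -8)
Step 2: Rotate 270° → (-8, -6)
Step 3: Translate → (-7, -2)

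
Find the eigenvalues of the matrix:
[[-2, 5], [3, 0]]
λ = -5 and λ = 3

Characteristic equation: det(A - λI) = 0
λ² - (trace)λ + (det) = 0
λ² - (-2)λ + (-15) = 0
λ² + 2λ - 15 = 0
Solving: λ = -5, 3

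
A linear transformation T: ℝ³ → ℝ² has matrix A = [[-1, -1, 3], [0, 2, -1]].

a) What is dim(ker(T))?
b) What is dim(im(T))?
dim(ker) = 1, dim(im) = 2

The two rows are not scalar multiples of one another (no single k satisfies row 2 = k × row 1), so they are linearly independent.
Thus rank(A) = 2.
dim(im(T)) = rank(A) = 2.
By the rank-nullity theorem applied to T: ℝ³ → ℝ², rank(A) + nullity(A) = 3 (the domain dimension), so dim(ker(T)) = 3 - 2 = 1.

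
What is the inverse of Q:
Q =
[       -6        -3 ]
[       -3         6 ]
det(Q) = -45
Q⁻¹ =
[    -2/15     -1/15 ]
[    -1/15      2/15 ]

For a 2×2 matrix Q = [[a, b], [c, d]] with det(Q) ≠ 0, Q⁻¹ = (1/det(Q)) * [[d, -b], [-c, a]].
det(Q) = (-6)*(6) - (-3)*(-3) = -36 - 9 = -45.
Q⁻¹ = (1/-45) * [[6, 3], [3, -6]].
Dividing each entry by -45 and reducing:
Q⁻¹ =
[    -2/15     -1/15 ]
[    -1/15      2/15 ]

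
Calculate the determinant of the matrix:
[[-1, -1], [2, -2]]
4

For a 2×2 matrix [[a, b], [c, d]], det = ad - bc
det = (-1)(-2) - (-1)(2) = 2 - -2 = 4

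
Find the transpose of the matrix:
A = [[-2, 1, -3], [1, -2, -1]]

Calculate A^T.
[[-2, 1], [1, -2], [-3, -1]]

The transpose sends entry (i,j) to (j,i); rows become columns.
Row 0 of A: [-2, 1, -3] -> column 0 of A^T.
Row 1 of A: [1, -2, -1] -> column 1 of A^T.
A^T = [[-2, 1], [1, -2], [-3, -1]]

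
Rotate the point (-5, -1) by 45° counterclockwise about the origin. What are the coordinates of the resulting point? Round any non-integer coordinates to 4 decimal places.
(-2.8284, -4.2426)

Rotation matrix R(θ) = [[cos θ, -sin θ], [sin θ, cos θ]]; for θ = 45°:
R = [[√2/2, -√2/2], [√2/2, √2/2]]
Result: R × [-5, -1]ᵀ = [√2/2·-5 + (-√2/2)·-1, √2/2·-5 + (√2/2)·-1]ᵀ = (-2.8284, -4.2426)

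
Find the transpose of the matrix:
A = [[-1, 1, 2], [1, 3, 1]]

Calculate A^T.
[[-1, 1], [1, 3], [2, 1]]

The transpose sends entry (i,j) to (j,i); rows become columns.
Row 0 of A: [-1, 1, 2] -> column 0 of A^T.
Row 1 of A: [1, 3, 1] -> column 1 of A^T.
A^T = [[-1, 1], [1, 3], [2, 1]]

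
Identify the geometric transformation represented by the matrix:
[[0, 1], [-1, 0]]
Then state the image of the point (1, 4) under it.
rotation by 90° clockwise (i.e., 270° counterclockwise); image of (1, 4) is (4, -1)

This matches the form [[cos θ, -sin θ], [sin θ, cos θ]] of a rotation matrix; reading off cos θ and sin θ gives the angle.
The matrix [[0, 1], [-1, 0]] represents: rotation by 90° clockwise (i.e., 270° counterclockwise).
Applying it to (1, 4): [0·1 + 1·4, -1·1 + 0·4] = (4, -1).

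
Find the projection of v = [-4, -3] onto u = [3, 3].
[-7/2, -7/2]

The projection of v onto u is proj_u(v) = ((v·u) / (u·u)) · u.
v·u = (-4)*(3) + (-3)*(3) = -21.
u·u = (3)*(3) + (3)*(3) = 18.
coefficient = -21 / 18 = -7/6.
proj_u(v) = -7/6 · [3, 3] = [-7/2, -7/2].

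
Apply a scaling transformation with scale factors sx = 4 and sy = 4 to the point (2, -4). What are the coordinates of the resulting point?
(8, -16)

Scaling matrix:
[[4, 0], [0, 4]]
Result: (2 × 4, -4 × 4) = (8, -16)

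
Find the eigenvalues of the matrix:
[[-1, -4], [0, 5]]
λ = -1 and λ = 5

Characteristic equation: det(A - λI) = 0
λ² - (trace)λ + (det) = 0
λ² - (4)λ + (-5) = 0
λ² - 4λ - 5 = 0
Solving: λ = -1, 5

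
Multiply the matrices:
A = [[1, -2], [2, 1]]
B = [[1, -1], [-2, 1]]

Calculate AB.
[[5, -3], [0, -1]]

Each entry (i,j) of AB = sum over k of A[i][k]*B[k][j].
(AB)[0][0] = (1)*(1) + (-2)*(-2) = 5
(AB)[0][1] = (1)*(-1) + (-2)*(1) = -3
(AB)[1][0] = (2)*(1) + (1)*(-2) = 0
(AB)[1][1] = (2)*(-1) + (1)*(1) = -1
AB = [[5, -3], [0, -1]]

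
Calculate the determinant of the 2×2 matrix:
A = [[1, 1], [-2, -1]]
1

For A = [[a, b], [c, d]], det(A) = a*d - b*c.
det(A) = (1)*(-1) - (1)*(-2) = -1 - -2 = 1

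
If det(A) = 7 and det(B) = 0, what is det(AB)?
0

Use the multiplicative property of determinants: det(AB) = det(A)*det(B).
det(AB) = (7)*(0) = 0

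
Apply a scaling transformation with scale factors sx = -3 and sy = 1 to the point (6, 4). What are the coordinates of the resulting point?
(-18, 4)

Scaling matrix:
[[-3, 0], [0, 1]]
Result: (6 × -3, 4 × 1) = (-18, 4)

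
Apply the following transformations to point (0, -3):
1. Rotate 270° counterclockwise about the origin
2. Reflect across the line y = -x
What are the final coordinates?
(0, 3)

Step 1: Rotate 270° → (-3, 0)
Step 2: Reflect across the line y = -x → (0, 3)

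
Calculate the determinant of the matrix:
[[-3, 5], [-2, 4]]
-2

For a 2×2 matrix [[a, b], [c, d]], det = ad - bc
det = (-3)(4) - (5)(-2) = -12 - -10 = -2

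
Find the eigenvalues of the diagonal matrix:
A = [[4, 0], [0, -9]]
λ₁ = 4, λ₂ = -9

The characteristic polynomial of A is det(A - λI) = (4 - λ)(-9 - λ) = 0.
The roots are λ = 4 and λ = -9, so the eigenvalues are the diagonal entries.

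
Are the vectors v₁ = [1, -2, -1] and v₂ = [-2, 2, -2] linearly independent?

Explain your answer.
Yes, linearly independent

Two vectors are linearly dependent iff one is a scalar multiple of the other.
No single scalar k satisfies v₂ = k·v₁ (the ratios of corresponding entries disagree), so v₁ and v₂ are linearly independent.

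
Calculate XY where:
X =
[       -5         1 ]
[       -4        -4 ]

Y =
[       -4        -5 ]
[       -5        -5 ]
XY =
[       15        20 ]
[       36        40 ]

Matrix multiplication: (XY)[i][j] = sum over k of X[i][k] * Y[k][j].
  (XY)[0][0] = (-5)*(-4) + (1)*(-5) = 15
  (XY)[0][1] = (-5)*(-5) + (1)*(-5) = 20
  (XY)[1][0] = (-4)*(-4) + (-4)*(-5) = 36
  (XY)[1][1] = (-4)*(-5) + (-4)*(-5) = 40
XY =
[       15        20 ]
[       36        40 ]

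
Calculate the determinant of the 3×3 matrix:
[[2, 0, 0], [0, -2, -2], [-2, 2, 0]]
8

Expansion along first row:
det = 2·det([[-2,-2],[2,0]]) - 0·det([[0,-2],[-2,0]]) + 0·det([[0,-2],[-2,2]])
    = 2·(-2·0 - -2·2) - 0·(0·0 - -2·-2) + 0·(0·2 - -2·-2)
    = 2·4 - 0·-4 + 0·-4
    = 8 + 0 + 0 = 8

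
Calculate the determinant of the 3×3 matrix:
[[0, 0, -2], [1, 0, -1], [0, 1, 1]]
-2

Expansion along first row:
det = 0·det([[0,-1],[1,1]]) - 0·det([[1,-1],[0,1]]) + -2·det([[1,0],[0,1]])
    = 0·(0·1 - -1·1) - 0·(1·1 - -1·0) + -2·(1·1 - 0·0)
    = 0·1 - 0·1 + -2·1
    = 0 + 0 + -2 = -2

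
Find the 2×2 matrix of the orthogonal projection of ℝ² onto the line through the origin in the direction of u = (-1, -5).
[[1/26, 5/26], [5/26, 25/26]]

The orthogonal projection onto the line spanned by a nonzero vector u = (a, b) has matrix P = (u uᵀ) / (uᵀ u) = (1/(a² + b²)) · [[a², ab], [ab, b²]].
Here u = (-1, -5), so a² + b² = 1 + 25 = 26.
P = (1/26) · [[1, 5], [5, 25]] = [[1/26, 5/26], [5/26, 25/26]].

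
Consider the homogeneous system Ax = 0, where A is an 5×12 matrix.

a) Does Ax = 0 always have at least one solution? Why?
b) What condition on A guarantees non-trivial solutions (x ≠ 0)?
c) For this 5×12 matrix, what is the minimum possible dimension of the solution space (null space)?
a) Yes, x = 0 is always a solution. b) When A has linearly dependent columns (rank < n). c) Minimum nullity = 7.

a) x = 0 satisfies A·0 = 0, so the zero vector is always a solution.
b) Non-trivial solutions exist iff the columns of A are linearly dependent, equivalently rank(A) < n (the number of columns).
c) By rank-nullity, rank(A) + nullity(A) = n = 12. Since A has only 5 rows, rank(A) ≤ 5, so nullity(A) ≥ 12 - 5 = 7.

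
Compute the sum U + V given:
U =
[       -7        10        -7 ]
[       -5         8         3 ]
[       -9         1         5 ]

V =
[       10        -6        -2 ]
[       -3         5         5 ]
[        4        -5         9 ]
U + V =
[        3         4        -9 ]
[       -8        13         8 ]
[       -5        -4        14 ]

Matrix addition is elementwise: (U+V)[i][j] = U[i][j] + V[i][j].
  (U+V)[0][0] = (-7) + (10) = 3
  (U+V)[0][1] = (10) + (-6) = 4
  (U+V)[0][2] = (-7) + (-2) = -9
  (U+V)[1][0] = (-5) + (-3) = -8
  (U+V)[1][1] = (8) + (5) = 13
  (U+V)[1][2] = (3) + (5) = 8
  (U+V)[2][0] = (-9) + (4) = -5
  (U+V)[2][1] = (1) + (-5) = -4
  (U+V)[2][2] = (5) + (9) = 14
U + V =
[        3         4        -9 ]
[       -8        13         8 ]
[       -5        -4        14 ]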